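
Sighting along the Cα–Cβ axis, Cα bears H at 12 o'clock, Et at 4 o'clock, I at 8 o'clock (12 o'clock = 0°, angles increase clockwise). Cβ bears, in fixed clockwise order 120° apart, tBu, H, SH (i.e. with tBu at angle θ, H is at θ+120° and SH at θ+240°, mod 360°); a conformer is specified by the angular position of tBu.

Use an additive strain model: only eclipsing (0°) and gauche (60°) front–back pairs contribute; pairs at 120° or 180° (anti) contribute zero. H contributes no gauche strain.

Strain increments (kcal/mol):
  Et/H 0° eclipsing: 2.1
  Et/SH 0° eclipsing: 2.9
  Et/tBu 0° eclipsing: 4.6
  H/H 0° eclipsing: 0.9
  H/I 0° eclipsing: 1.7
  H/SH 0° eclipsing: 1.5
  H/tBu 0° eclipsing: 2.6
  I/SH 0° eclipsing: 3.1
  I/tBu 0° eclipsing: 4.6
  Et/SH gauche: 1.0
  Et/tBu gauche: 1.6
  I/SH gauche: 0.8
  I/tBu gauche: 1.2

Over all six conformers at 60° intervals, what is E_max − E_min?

tBu at 0° is eclipsed. H at 0° is eclipsed with tBu at 0° (2.6); Et at 120° is eclipsed with H at 120° (2.1); I at 240° is eclipsed with SH at 240° (3.1). Total 7.8 kcal/mol.
tBu at 60° is staggered. Et at 120° is gauche with tBu at 60° (1.6); I at 240° is gauche with SH at 300° (0.8). Total 2.4 kcal/mol.
tBu at 120° is eclipsed. H at 0° is eclipsed with SH at 0° (1.5); Et at 120° is eclipsed with tBu at 120° (4.6); I at 240° is eclipsed with H at 240° (1.7). Total 7.8 kcal/mol.
tBu at 180° is staggered. Et at 120° is gauche with tBu at 180° (1.6); Et at 120° is gauche with SH at 60° (1.0); I at 240° is gauche with tBu at 180° (1.2). Total 3.8 kcal/mol.
tBu at 240° is eclipsed. H at 0° is eclipsed with H at 0° (0.9); Et at 120° is eclipsed with SH at 120° (2.9); I at 240° is eclipsed with tBu at 240° (4.6). Total 8.4 kcal/mol.
tBu at 300° is staggered. Et at 120° is gauche with SH at 180° (1.0); I at 240° is gauche with tBu at 300° (1.2); I at 240° is gauche with SH at 180° (0.8). Total 3.0 kcal/mol.
Max at 240° (8.4 kcal/mol), min at 60° (2.4 kcal/mol); barrier = 6.0 kcal/mol.

6.0 kcal/mol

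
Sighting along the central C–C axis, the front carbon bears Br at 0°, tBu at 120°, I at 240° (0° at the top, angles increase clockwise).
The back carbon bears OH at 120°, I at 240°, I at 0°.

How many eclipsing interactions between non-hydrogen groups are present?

Non-H eclipsing pairs: Br(0°)/I(0°); tBu(120°)/OH(120°); I(240°)/I(240°) — 3 interactions.

3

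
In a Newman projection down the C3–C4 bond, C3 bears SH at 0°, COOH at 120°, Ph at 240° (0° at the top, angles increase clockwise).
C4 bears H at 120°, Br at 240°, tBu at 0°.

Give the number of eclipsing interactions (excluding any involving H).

2

Non-H eclipsing pairs: SH(0°)/tBu(0°); Ph(240°)/Br(240°) — 2 interactions.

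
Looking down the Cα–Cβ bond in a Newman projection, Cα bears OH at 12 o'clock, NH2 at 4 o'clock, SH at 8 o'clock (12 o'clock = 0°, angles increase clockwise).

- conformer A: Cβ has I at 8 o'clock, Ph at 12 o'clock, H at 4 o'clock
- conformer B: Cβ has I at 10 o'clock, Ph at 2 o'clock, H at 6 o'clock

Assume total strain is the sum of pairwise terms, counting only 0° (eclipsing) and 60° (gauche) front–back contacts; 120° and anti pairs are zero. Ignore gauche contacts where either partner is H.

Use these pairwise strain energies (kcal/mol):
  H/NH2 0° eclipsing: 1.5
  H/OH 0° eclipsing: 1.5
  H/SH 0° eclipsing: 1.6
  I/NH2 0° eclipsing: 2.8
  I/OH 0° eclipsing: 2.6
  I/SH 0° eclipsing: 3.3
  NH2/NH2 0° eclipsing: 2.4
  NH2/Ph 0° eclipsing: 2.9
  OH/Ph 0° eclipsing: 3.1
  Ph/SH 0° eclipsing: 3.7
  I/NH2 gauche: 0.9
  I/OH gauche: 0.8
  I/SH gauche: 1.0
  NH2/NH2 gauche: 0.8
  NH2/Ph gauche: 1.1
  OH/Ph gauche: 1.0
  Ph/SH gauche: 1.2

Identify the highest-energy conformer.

A

A (eclipsed): OH(0°)/Ph(0°) eclipsed 3.1; NH2(120°)/H(120°) eclipsed 1.5; SH(240°)/I(240°) eclipsed 3.3 → 7.9 kcal/mol.
B (staggered): OH(0°)/I(300°) gauche 0.8; OH(0°)/Ph(60°) gauche 1.0; NH2(120°)/Ph(60°) gauche 1.1; SH(240°)/I(300°) gauche 1.0 → 3.9 kcal/mol.
A has the highest total (7.9 kcal/mol).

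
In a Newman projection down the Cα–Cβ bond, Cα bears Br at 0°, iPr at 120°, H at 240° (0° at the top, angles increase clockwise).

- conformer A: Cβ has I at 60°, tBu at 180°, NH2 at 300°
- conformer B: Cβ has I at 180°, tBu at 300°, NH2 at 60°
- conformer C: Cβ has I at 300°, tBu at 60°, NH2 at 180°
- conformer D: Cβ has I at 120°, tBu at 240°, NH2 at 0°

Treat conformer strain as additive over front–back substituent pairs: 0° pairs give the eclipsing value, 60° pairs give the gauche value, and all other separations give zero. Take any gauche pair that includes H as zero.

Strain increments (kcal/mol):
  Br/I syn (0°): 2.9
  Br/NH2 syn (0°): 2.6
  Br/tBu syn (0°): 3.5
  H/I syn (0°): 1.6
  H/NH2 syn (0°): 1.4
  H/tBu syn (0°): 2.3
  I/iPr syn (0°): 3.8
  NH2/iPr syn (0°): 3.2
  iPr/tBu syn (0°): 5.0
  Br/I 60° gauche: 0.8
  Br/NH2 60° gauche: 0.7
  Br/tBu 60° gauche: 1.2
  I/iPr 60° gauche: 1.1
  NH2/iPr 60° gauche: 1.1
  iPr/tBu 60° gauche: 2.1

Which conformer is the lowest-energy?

B

A (staggered): Br–I gauche, Br–NH2 gauche, iPr–I gauche, iPr–tBu gauche; 0.8 + 0.7 + 1.1 + 2.1 = 4.7 kcal/mol.
B (staggered): Br–tBu gauche, Br–NH2 gauche, iPr–I gauche, iPr–NH2 gauche; 1.2 + 0.7 + 1.1 + 1.1 = 4.1 kcal/mol.
C (staggered): Br–I gauche, Br–tBu gauche, iPr–tBu gauche, iPr–NH2 gauche; 0.8 + 1.2 + 2.1 + 1.1 = 5.2 kcal/mol.
D (eclipsed): Br–NH2 eclipsed, iPr–I eclipsed, H–tBu eclipsed; 2.6 + 3.8 + 2.3 = 8.7 kcal/mol.
B has the lowest total (4.1 kcal/mol).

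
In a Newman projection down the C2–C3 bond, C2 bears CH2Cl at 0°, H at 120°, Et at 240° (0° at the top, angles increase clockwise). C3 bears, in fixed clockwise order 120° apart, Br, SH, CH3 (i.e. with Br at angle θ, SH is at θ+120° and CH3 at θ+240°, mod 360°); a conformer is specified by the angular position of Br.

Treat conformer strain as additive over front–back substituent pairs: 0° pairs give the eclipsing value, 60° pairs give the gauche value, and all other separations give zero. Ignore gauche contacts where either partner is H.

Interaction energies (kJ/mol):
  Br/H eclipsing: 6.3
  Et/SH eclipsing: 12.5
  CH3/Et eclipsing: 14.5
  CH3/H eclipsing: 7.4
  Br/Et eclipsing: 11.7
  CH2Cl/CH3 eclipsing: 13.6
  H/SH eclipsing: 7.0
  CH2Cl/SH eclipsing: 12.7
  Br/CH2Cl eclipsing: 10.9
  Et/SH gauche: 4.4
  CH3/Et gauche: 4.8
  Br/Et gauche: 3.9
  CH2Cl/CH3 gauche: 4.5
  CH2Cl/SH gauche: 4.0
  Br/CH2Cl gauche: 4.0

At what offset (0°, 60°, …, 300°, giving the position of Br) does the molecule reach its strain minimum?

Br at 0° (eclipsed): CH2Cl–Br eclipsed, H–SH eclipsed, Et–CH3 eclipsed; 10.9 + 7.0 + 14.5 = 32.4 kJ/mol.
Br at 60° (staggered): CH2Cl–Br gauche, CH2Cl–CH3 gauche, Et–SH gauche, Et–CH3 gauche; 4.0 + 4.5 + 4.4 + 4.8 = 17.7 kJ/mol.
Br at 120° (eclipsed): CH2Cl–CH3 eclipsed, H–Br eclipsed, Et–SH eclipsed; 13.6 + 6.3 + 12.5 = 32.4 kJ/mol.
Br at 180° (staggered): CH2Cl–SH gauche, CH2Cl–CH3 gauche, Et–Br gauche, Et–SH gauche; 4.0 + 4.5 + 3.9 + 4.4 = 16.8 kJ/mol.
Br at 240° (eclipsed): CH2Cl–SH eclipsed, H–CH3 eclipsed, Et–Br eclipsed; 12.7 + 7.4 + 11.7 = 31.8 kJ/mol.
Br at 300° (staggered): CH2Cl–Br gauche, CH2Cl–SH gauche, Et–Br gauche, Et–CH3 gauche; 4.0 + 4.0 + 3.9 + 4.8 = 16.7 kJ/mol.
The minimum (16.7 kJ/mol) occurs with Br at 300°.

300°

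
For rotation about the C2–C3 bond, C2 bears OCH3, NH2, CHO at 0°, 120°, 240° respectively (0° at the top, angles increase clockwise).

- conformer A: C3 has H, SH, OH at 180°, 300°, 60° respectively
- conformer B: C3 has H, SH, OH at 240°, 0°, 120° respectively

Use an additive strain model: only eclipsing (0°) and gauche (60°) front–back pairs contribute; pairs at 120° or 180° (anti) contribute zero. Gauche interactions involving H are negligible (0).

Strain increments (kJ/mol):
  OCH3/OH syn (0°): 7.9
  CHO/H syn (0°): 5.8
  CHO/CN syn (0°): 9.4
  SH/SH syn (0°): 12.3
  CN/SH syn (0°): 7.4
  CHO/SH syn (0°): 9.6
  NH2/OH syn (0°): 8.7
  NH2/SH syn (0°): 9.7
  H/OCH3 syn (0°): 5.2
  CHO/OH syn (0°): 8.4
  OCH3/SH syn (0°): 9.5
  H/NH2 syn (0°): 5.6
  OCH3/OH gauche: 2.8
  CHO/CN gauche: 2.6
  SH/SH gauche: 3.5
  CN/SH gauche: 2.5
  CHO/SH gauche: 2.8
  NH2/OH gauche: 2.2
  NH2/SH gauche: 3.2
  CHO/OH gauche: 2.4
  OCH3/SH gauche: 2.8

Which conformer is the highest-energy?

A (staggered): OCH3(0°)/SH(300°) gauche 2.8; OCH3(0°)/OH(60°) gauche 2.8; NH2(120°)/OH(60°) gauche 2.2; CHO(240°)/SH(300°) gauche 2.8 → 10.6 kJ/mol.
B (eclipsed): OCH3(0°)/SH(0°) eclipsed 9.5; NH2(120°)/OH(120°) eclipsed 8.7; CHO(240°)/H(240°) eclipsed 5.8 → 24.0 kJ/mol.
B has the highest total (24.0 kJ/mol).

B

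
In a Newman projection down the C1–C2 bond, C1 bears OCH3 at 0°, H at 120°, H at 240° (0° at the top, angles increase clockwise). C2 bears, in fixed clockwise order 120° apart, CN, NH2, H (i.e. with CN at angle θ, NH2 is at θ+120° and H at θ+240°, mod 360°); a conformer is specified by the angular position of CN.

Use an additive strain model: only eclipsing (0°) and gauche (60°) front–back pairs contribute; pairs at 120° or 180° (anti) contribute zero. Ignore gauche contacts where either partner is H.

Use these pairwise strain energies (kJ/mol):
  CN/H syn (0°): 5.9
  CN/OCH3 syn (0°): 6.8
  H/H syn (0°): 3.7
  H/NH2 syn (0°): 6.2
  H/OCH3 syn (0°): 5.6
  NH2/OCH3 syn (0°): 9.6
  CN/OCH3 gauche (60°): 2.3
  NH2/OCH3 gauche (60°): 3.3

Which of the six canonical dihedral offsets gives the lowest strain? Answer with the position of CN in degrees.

60°

CN at 0° (eclipsed): OCH3–CN eclipsed, H–NH2 eclipsed, H–H eclipsed; 6.8 + 6.2 + 3.7 = 16.7 kJ/mol.
CN at 60° (staggered): OCH3–CN gauche; 2.3 = 2.3 kJ/mol.
CN at 120° (eclipsed): OCH3–H eclipsed, H–CN eclipsed, H–NH2 eclipsed; 5.6 + 5.9 + 6.2 = 17.7 kJ/mol.
CN at 180° (staggered): OCH3–NH2 gauche; 3.3 = 3.3 kJ/mol.
CN at 240° (eclipsed): OCH3–NH2 eclipsed, H–H eclipsed, H–CN eclipsed; 9.6 + 3.7 + 5.9 = 19.2 kJ/mol.
CN at 300° (staggered): OCH3–CN gauche, OCH3–NH2 gauche; 2.3 + 3.3 = 5.6 kJ/mol.
The minimum (2.3 kJ/mol) occurs with CN at 60°.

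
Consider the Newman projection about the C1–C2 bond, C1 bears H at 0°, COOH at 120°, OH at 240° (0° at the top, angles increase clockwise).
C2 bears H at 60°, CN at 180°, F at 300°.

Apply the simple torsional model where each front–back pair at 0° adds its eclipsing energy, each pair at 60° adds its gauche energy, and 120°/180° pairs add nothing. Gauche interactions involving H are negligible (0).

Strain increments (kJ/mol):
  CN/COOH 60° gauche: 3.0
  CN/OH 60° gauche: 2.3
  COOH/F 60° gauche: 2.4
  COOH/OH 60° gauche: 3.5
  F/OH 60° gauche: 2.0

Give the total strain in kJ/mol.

7.3 kJ/mol

This conformer (staggered): COOH(120°)/CN(180°) gauche 3.0; OH(240°)/CN(180°) gauche 2.3; OH(240°)/F(300°) gauche 2.0 → 7.3 kJ/mol.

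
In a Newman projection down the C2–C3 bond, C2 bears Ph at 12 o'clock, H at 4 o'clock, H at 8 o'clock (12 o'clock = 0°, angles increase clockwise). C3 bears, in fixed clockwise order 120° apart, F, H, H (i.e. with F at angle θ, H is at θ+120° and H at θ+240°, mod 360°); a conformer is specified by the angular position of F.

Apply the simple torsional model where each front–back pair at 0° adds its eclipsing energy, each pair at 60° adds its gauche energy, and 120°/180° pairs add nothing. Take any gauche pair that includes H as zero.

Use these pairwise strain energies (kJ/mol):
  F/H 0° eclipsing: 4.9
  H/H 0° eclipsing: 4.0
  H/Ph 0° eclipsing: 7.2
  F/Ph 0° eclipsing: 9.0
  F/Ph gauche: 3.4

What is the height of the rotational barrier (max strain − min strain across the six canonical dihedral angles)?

17.0 kJ/mol

F at 0° (eclipsed): Ph(0°)/F(0°) eclipsed 9.0; H(120°)/H(120°) eclipsed 4.0; H(240°)/H(240°) eclipsed 4.0 → 17.0 kJ/mol.
F at 60° (staggered): Ph(0°)/F(60°) gauche 3.4 → 3.4 kJ/mol.
F at 120° (eclipsed): Ph(0°)/H(0°) eclipsed 7.2; H(120°)/F(120°) eclipsed 4.9; H(240°)/H(240°) eclipsed 4.0 → 16.1 kJ/mol.
F at 180° (staggered): no non-H gauche contacts → 0.0 kJ/mol.
F at 240° (eclipsed): Ph(0°)/H(0°) eclipsed 7.2; H(120°)/H(120°) eclipsed 4.0; H(240°)/F(240°) eclipsed 4.9 → 16.1 kJ/mol.
F at 300° (staggered): Ph(0°)/F(300°) gauche 3.4 → 3.4 kJ/mol.
Max at 0° (17.0 kJ/mol), min at 180° (0.0 kJ/mol); barrier = 17.0 kJ/mol.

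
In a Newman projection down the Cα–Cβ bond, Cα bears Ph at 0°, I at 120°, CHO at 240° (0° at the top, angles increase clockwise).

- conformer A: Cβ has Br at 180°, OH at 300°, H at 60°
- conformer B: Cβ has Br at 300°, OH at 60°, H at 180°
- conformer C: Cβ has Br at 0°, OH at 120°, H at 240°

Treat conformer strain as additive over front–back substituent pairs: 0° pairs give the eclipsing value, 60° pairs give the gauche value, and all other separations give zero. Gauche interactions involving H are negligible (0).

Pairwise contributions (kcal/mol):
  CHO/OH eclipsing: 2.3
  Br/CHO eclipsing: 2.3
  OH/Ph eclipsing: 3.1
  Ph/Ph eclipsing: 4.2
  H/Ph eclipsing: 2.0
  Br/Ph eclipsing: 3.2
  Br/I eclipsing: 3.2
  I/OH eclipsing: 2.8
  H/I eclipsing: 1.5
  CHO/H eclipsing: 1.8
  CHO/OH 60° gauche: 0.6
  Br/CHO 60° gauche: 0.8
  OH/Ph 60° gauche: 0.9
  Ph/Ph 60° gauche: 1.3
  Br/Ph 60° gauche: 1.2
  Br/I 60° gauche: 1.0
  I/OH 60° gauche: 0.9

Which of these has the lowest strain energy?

A (staggered): Ph(0°)/OH(300°) gauche 0.9; I(120°)/Br(180°) gauche 1.0; CHO(240°)/Br(180°) gauche 0.8; CHO(240°)/OH(300°) gauche 0.6 → 3.3 kcal/mol.
B (staggered): Ph(0°)/Br(300°) gauche 1.2; Ph(0°)/OH(60°) gauche 0.9; I(120°)/OH(60°) gauche 0.9; CHO(240°)/Br(300°) gauche 0.8 → 3.8 kcal/mol.
C (eclipsed): Ph(0°)/Br(0°) eclipsed 3.2; I(120°)/OH(120°) eclipsed 2.8; CHO(240°)/H(240°) eclipsed 1.8 → 7.8 kcal/mol.
A has the lowest total (3.3 kcal/mol).

A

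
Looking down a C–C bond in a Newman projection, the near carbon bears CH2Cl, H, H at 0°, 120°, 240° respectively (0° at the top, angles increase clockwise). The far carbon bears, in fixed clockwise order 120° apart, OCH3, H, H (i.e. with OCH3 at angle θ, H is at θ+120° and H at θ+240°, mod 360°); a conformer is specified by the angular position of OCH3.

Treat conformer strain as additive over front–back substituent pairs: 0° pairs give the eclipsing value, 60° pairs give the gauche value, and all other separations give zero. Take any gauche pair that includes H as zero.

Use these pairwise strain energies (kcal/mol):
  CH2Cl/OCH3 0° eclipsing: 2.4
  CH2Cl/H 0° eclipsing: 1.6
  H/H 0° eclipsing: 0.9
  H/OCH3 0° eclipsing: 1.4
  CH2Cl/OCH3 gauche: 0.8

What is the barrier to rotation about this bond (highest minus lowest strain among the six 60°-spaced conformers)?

OCH3 at 0° (eclipsed): CH2Cl(0°)/OCH3(0°) eclipsed 2.4; H(120°)/H(120°) eclipsed 0.9; H(240°)/H(240°) eclipsed 0.9 → 4.2 kcal/mol.
OCH3 at 60° (staggered): CH2Cl(0°)/OCH3(60°) gauche 0.8 → 0.8 kcal/mol.
OCH3 at 120° (eclipsed): CH2Cl(0°)/H(0°) eclipsed 1.6; H(120°)/OCH3(120°) eclipsed 1.4; H(240°)/H(240°) eclipsed 0.9 → 3.9 kcal/mol.
OCH3 at 180° (staggered): no non-H gauche contacts → 0.0 kcal/mol.
OCH3 at 240° (eclipsed): CH2Cl(0°)/H(0°) eclipsed 1.6; H(120°)/H(120°) eclipsed 0.9; H(240°)/OCH3(240°) eclipsed 1.4 → 3.9 kcal/mol.
OCH3 at 300° (staggered): CH2Cl(0°)/OCH3(300°) gauche 0.8 → 0.8 kcal/mol.
Max at 0° (4.2 kcal/mol), min at 180° (0.0 kcal/mol); barrier = 4.2 kcal/mol.

4.2 kcal/mol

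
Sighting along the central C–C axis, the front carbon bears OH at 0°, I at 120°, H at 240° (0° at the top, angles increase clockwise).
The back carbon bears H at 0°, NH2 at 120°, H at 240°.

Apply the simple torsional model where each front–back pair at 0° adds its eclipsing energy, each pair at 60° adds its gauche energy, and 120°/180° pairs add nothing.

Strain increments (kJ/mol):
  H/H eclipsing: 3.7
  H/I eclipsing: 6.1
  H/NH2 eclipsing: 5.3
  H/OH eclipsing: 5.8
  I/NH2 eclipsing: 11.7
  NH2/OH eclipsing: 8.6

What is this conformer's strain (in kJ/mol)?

This conformer (eclipsed): OH(0°)/H(0°) eclipsed 5.8; I(120°)/NH2(120°) eclipsed 11.7; H(240°)/H(240°) eclipsed 3.7 → 21.2 kJ/mol.

21.2 kJ/mol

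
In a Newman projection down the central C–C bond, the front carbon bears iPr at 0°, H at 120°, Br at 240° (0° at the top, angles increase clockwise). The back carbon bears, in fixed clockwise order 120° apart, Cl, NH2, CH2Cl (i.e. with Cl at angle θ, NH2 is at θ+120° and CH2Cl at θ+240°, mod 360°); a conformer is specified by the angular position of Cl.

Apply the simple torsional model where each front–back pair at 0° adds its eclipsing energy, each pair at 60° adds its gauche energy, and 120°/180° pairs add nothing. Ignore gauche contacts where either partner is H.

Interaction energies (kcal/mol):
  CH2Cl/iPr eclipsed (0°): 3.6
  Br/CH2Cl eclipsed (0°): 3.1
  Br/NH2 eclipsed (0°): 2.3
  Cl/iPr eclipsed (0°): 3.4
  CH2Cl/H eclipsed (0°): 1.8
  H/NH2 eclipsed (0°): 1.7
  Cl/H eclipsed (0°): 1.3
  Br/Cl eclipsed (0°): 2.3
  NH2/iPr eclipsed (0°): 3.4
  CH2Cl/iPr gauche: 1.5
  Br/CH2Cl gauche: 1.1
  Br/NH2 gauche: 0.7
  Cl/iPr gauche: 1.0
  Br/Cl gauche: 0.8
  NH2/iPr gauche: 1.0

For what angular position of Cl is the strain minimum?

300°

Cl at 0° (eclipsed): iPr(0°)/Cl(0°) eclipsed 3.4; H(120°)/NH2(120°) eclipsed 1.7; Br(240°)/CH2Cl(240°) eclipsed 3.1 → 8.2 kcal/mol.
Cl at 60° (staggered): iPr(0°)/Cl(60°) gauche 1.0; iPr(0°)/CH2Cl(300°) gauche 1.5; Br(240°)/NH2(180°) gauche 0.7; Br(240°)/CH2Cl(300°) gauche 1.1 → 4.3 kcal/mol.
Cl at 120° (eclipsed): iPr(0°)/CH2Cl(0°) eclipsed 3.6; H(120°)/Cl(120°) eclipsed 1.3; Br(240°)/NH2(240°) eclipsed 2.3 → 7.2 kcal/mol.
Cl at 180° (staggered): iPr(0°)/NH2(300°) gauche 1.0; iPr(0°)/CH2Cl(60°) gauche 1.5; Br(240°)/Cl(180°) gauche 0.8; Br(240°)/NH2(300°) gauche 0.7 → 4.0 kcal/mol.
Cl at 240° (eclipsed): iPr(0°)/NH2(0°) eclipsed 3.4; H(120°)/CH2Cl(120°) eclipsed 1.8; Br(240°)/Cl(240°) eclipsed 2.3 → 7.5 kcal/mol.
Cl at 300° (staggered): iPr(0°)/Cl(300°) gauche 1.0; iPr(0°)/NH2(60°) gauche 1.0; Br(240°)/Cl(300°) gauche 0.8; Br(240°)/CH2Cl(180°) gauche 1.1 → 3.9 kcal/mol.
The minimum (3.9 kcal/mol) occurs with Cl at 300°.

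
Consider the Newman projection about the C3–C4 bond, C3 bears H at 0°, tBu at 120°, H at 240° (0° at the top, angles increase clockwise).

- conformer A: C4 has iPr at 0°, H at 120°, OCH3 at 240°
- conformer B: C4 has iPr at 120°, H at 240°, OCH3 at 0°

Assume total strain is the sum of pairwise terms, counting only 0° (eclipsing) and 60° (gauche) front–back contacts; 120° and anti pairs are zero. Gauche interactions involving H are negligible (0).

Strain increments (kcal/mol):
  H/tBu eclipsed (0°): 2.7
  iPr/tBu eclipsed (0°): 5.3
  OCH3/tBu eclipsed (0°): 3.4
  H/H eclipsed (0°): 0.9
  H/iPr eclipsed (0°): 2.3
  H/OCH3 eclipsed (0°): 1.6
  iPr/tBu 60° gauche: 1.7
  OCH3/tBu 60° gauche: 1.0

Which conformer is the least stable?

B

A (eclipsed): H–iPr eclipsed, tBu–H eclipsed, H–OCH3 eclipsed; 2.3 + 2.7 + 1.6 = 6.6 kcal/mol.
B (eclipsed): H–OCH3 eclipsed, tBu–iPr eclipsed, H–H eclipsed; 1.6 + 5.3 + 0.9 = 7.8 kcal/mol.
B has the highest total (7.8 kcal/mol).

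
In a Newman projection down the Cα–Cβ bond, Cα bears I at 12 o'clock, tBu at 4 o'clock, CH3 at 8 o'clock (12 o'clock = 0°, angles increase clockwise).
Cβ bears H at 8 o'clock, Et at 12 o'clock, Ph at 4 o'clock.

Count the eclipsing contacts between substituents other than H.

Non-H eclipsing pairs: I(0°)/Et(0°); tBu(120°)/Ph(120°) — 2 interactions.

2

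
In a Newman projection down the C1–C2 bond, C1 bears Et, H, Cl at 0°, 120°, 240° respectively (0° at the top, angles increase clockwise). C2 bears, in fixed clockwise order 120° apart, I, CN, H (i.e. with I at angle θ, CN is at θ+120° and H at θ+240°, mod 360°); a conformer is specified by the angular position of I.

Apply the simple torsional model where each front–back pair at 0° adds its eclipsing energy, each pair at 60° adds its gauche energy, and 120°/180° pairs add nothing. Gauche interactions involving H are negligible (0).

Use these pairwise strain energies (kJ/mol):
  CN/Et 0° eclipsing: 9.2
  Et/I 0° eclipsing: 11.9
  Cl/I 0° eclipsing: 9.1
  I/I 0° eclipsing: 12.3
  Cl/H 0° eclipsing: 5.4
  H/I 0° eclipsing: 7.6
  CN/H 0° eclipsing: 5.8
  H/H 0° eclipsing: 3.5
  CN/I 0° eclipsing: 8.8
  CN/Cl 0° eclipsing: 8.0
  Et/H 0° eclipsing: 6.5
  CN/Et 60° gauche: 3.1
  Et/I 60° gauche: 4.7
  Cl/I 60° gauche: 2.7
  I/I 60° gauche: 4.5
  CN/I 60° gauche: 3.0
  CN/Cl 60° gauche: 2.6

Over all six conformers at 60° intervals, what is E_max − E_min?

I at 0° (eclipsed): Et(0°)/I(0°) eclipsed 11.9; H(120°)/CN(120°) eclipsed 5.8; Cl(240°)/H(240°) eclipsed 5.4 → 23.1 kJ/mol.
I at 60° (staggered): Et(0°)/I(60°) gauche 4.7; Cl(240°)/CN(180°) gauche 2.6 → 7.3 kJ/mol.
I at 120° (eclipsed): Et(0°)/H(0°) eclipsed 6.5; H(120°)/I(120°) eclipsed 7.6; Cl(240°)/CN(240°) eclipsed 8.0 → 22.1 kJ/mol.
I at 180° (staggered): Et(0°)/CN(300°) gauche 3.1; Cl(240°)/I(180°) gauche 2.7; Cl(240°)/CN(300°) gauche 2.6 → 8.4 kJ/mol.
I at 240° (eclipsed): Et(0°)/CN(0°) eclipsed 9.2; H(120°)/H(120°) eclipsed 3.5; Cl(240°)/I(240°) eclipsed 9.1 → 21.8 kJ/mol.
I at 300° (staggered): Et(0°)/I(300°) gauche 4.7; Et(0°)/CN(60°) gauche 3.1; Cl(240°)/I(300°) gauche 2.7 → 10.5 kJ/mol.
Max at 0° (23.1 kJ/mol), min at 60° (7.3 kJ/mol); barrier = 15.8 kJ/mol.

15.8 kJ/mol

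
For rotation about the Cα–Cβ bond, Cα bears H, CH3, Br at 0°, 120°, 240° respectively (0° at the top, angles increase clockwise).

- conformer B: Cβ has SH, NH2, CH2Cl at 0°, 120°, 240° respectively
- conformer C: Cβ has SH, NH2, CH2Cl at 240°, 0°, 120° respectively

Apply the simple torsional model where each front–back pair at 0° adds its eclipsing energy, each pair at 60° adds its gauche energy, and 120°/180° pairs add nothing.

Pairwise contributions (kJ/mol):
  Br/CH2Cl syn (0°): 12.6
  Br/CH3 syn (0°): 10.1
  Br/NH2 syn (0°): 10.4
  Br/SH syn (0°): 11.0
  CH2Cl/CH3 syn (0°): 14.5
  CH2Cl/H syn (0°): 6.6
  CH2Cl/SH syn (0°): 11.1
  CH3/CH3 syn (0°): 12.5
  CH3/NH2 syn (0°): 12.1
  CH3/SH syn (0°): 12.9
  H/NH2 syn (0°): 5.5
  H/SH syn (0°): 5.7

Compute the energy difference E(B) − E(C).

B is eclipsed. H at 0° is eclipsed with SH at 0° (5.7); CH3 at 120° is eclipsed with NH2 at 120° (12.1); Br at 240° is eclipsed with CH2Cl at 240° (12.6). Total 30.4 kJ/mol.
C is eclipsed. H at 0° is eclipsed with NH2 at 0° (5.5); CH3 at 120° is eclipsed with CH2Cl at 120° (14.5); Br at 240° is eclipsed with SH at 240° (11.0). Total 31.0 kJ/mol.
E(B) − E(C) = 30.4 − 31.0 = -0.6 kJ/mol.

-0.6 kJ/mol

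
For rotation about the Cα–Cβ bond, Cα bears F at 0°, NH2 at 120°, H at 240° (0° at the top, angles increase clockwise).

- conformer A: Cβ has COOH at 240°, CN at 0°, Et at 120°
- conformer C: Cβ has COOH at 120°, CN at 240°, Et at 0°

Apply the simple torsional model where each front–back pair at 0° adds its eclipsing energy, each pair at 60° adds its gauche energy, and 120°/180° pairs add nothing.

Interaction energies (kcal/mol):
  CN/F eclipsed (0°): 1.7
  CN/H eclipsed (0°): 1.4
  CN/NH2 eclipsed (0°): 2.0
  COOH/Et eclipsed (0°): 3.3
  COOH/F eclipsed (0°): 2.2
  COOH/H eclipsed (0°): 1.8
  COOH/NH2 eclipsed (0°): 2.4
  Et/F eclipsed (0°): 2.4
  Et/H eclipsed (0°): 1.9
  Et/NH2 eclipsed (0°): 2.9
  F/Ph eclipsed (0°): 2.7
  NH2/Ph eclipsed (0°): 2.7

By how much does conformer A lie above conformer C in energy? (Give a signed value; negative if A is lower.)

+0.2 kcal/mol

A (eclipsed): F–CN eclipsed, NH2–Et eclipsed, H–COOH eclipsed; 1.7 + 2.9 + 1.8 = 6.4 kcal/mol.
C (eclipsed): F–Et eclipsed, NH2–COOH eclipsed, H–CN eclipsed; 2.4 + 2.4 + 1.4 = 6.2 kcal/mol.
E(A) − E(C) = 6.4 − 6.2 = +0.2 kcal/mol.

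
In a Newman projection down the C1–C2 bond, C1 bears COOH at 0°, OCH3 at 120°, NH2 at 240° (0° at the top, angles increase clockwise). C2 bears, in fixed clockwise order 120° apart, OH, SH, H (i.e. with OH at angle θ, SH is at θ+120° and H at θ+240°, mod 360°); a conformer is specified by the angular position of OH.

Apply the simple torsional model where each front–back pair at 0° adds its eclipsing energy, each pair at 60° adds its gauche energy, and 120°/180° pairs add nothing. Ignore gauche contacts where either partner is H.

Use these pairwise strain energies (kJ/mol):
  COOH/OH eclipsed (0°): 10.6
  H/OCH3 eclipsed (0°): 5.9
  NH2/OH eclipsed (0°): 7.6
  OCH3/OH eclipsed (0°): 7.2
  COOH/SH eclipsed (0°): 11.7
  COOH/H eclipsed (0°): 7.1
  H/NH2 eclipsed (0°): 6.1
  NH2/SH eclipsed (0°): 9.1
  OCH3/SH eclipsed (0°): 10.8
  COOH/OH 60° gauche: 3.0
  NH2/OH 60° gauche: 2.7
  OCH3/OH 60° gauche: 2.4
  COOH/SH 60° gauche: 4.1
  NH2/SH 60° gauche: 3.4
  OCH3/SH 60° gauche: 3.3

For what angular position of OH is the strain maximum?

0°

OH at 0° (eclipsed): COOH(0°)/OH(0°) eclipsed 10.6; OCH3(120°)/SH(120°) eclipsed 10.8; NH2(240°)/H(240°) eclipsed 6.1 → 27.5 kJ/mol.
OH at 60° (staggered): COOH(0°)/OH(60°) gauche 3.0; OCH3(120°)/OH(60°) gauche 2.4; OCH3(120°)/SH(180°) gauche 3.3; NH2(240°)/SH(180°) gauche 3.4 → 12.1 kJ/mol.
OH at 120° (eclipsed): COOH(0°)/H(0°) eclipsed 7.1; OCH3(120°)/OH(120°) eclipsed 7.2; NH2(240°)/SH(240°) eclipsed 9.1 → 23.4 kJ/mol.
OH at 180° (staggered): COOH(0°)/SH(300°) gauche 4.1; OCH3(120°)/OH(180°) gauche 2.4; NH2(240°)/OH(180°) gauche 2.7; NH2(240°)/SH(300°) gauche 3.4 → 12.6 kJ/mol.
OH at 240° (eclipsed): COOH(0°)/SH(0°) eclipsed 11.7; OCH3(120°)/H(120°) eclipsed 5.9; NH2(240°)/OH(240°) eclipsed 7.6 → 25.2 kJ/mol.
OH at 300° (staggered): COOH(0°)/OH(300°) gauche 3.0; COOH(0°)/SH(60°) gauche 4.1; OCH3(120°)/SH(60°) gauche 3.3; NH2(240°)/OH(300°) gauche 2.7 → 13.1 kJ/mol.
The maximum (27.5 kJ/mol) occurs with OH at 0°.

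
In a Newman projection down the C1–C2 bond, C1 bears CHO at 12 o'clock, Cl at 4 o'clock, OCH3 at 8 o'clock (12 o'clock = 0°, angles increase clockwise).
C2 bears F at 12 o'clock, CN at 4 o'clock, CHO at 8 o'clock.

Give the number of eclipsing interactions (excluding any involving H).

Non-H eclipsing pairs: CHO(0°)/F(0°); Cl(120°)/CN(120°); OCH3(240°)/CHO(240°) — 3 interactions.

3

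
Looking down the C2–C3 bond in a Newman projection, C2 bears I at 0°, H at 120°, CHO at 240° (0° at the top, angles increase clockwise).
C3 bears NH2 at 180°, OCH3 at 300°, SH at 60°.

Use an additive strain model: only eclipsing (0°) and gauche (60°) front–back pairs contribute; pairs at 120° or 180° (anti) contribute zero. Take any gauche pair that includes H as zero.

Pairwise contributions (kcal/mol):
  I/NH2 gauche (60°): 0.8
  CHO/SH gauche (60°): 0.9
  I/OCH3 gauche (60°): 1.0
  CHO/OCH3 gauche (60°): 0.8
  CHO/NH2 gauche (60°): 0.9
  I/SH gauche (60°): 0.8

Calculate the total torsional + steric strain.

This conformer is staggered. I at 0° is gauche with OCH3 at 300° (1.0); I at 0° is gauche with SH at 60° (0.8); CHO at 240° is gauche with NH2 at 180° (0.9); CHO at 240° is gauche with OCH3 at 300° (0.8). Total 3.5 kcal/mol.

3.5 kcal/mol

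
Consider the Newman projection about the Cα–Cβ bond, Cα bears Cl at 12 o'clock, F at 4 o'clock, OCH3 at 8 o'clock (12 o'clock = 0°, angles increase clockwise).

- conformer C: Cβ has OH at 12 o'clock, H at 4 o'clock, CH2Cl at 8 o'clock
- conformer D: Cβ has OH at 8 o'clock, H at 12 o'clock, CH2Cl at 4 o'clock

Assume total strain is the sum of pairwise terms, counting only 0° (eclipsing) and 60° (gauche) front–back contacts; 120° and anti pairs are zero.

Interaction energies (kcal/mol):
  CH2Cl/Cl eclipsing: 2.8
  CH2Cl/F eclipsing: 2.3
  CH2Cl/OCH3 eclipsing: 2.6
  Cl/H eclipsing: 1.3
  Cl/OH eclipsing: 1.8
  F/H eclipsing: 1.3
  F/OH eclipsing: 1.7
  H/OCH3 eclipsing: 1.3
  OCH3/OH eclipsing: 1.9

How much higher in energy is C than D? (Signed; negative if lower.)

C (eclipsed): Cl–OH eclipsed, F–H eclipsed, OCH3–CH2Cl eclipsed; 1.8 + 1.3 + 2.6 = 5.7 kcal/mol.
D (eclipsed): Cl–H eclipsed, F–CH2Cl eclipsed, OCH3–OH eclipsed; 1.3 + 2.3 + 1.9 = 5.5 kcal/mol.
E(C) − E(D) = 5.7 − 5.5 = +0.2 kcal/mol.

+0.2 kcal/mol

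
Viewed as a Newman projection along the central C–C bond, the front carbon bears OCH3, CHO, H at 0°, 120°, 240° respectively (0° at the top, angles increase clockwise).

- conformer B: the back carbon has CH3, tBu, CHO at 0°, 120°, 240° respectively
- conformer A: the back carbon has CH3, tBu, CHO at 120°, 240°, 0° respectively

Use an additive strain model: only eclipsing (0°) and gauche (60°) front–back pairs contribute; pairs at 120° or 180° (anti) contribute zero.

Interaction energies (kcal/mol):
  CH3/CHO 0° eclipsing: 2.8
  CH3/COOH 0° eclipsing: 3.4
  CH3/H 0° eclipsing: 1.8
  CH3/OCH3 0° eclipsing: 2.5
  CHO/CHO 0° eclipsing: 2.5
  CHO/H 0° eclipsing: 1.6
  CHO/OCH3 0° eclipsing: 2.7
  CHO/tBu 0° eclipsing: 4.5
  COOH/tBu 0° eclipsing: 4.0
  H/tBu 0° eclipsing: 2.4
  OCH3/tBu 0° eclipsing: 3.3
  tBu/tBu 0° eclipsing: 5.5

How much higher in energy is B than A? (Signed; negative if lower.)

B (eclipsed): OCH3(0°)/CH3(0°) eclipsed 2.5; CHO(120°)/tBu(120°) eclipsed 4.5; H(240°)/CHO(240°) eclipsed 1.6 → 8.6 kcal/mol.
A (eclipsed): OCH3(0°)/CHO(0°) eclipsed 2.7; CHO(120°)/CH3(120°) eclipsed 2.8; H(240°)/tBu(240°) eclipsed 2.4 → 7.9 kcal/mol.
E(B) − E(A) = 8.6 − 7.9 = +0.7 kcal/mol.

+0.7 kcal/mol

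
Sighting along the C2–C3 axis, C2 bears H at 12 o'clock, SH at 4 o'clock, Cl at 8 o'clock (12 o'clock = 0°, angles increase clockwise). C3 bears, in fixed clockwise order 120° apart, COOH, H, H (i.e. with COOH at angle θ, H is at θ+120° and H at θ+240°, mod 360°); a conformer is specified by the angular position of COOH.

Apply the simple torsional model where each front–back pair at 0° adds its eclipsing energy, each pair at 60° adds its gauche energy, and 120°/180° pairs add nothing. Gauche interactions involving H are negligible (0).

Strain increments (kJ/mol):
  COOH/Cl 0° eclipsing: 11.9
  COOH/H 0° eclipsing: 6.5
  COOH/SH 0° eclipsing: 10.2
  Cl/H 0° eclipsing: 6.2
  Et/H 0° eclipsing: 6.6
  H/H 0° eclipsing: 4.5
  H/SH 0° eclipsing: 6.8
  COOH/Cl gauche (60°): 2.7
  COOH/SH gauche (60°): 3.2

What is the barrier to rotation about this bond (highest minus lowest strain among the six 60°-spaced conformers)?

COOH at 0° (eclipsed): H(0°)/COOH(0°) eclipsed 6.5; SH(120°)/H(120°) eclipsed 6.8; Cl(240°)/H(240°) eclipsed 6.2 → 19.5 kJ/mol.
COOH at 60° (staggered): SH(120°)/COOH(60°) gauche 3.2 → 3.2 kJ/mol.
COOH at 120° (eclipsed): H(0°)/H(0°) eclipsed 4.5; SH(120°)/COOH(120°) eclipsed 10.2; Cl(240°)/H(240°) eclipsed 6.2 → 20.9 kJ/mol.
COOH at 180° (staggered): SH(120°)/COOH(180°) gauche 3.2; Cl(240°)/COOH(180°) gauche 2.7 → 5.9 kJ/mol.
COOH at 240° (eclipsed): H(0°)/H(0°) eclipsed 4.5; SH(120°)/H(120°) eclipsed 6.8; Cl(240°)/COOH(240°) eclipsed 11.9 → 23.2 kJ/mol.
COOH at 300° (staggered): Cl(240°)/COOH(300°) gauche 2.7 → 2.7 kJ/mol.
Max at 240° (23.2 kJ/mol), min at 300° (2.7 kJ/mol); barrier = 20.5 kJ/mol.

20.5 kJ/mol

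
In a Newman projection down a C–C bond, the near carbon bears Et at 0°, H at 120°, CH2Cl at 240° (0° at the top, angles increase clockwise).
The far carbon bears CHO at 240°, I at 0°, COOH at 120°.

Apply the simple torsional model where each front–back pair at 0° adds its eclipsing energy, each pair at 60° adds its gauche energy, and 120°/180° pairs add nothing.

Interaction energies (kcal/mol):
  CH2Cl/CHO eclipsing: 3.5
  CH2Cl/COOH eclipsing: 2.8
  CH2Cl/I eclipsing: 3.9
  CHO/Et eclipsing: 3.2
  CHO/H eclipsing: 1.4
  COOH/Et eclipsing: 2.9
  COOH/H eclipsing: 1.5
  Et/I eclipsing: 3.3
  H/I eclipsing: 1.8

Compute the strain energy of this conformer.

8.3 kcal/mol

This conformer (eclipsed): Et–I eclipsed, H–COOH eclipsed, CH2Cl–CHO eclipsed; 3.3 + 1.5 + 3.5 = 8.3 kcal/mol.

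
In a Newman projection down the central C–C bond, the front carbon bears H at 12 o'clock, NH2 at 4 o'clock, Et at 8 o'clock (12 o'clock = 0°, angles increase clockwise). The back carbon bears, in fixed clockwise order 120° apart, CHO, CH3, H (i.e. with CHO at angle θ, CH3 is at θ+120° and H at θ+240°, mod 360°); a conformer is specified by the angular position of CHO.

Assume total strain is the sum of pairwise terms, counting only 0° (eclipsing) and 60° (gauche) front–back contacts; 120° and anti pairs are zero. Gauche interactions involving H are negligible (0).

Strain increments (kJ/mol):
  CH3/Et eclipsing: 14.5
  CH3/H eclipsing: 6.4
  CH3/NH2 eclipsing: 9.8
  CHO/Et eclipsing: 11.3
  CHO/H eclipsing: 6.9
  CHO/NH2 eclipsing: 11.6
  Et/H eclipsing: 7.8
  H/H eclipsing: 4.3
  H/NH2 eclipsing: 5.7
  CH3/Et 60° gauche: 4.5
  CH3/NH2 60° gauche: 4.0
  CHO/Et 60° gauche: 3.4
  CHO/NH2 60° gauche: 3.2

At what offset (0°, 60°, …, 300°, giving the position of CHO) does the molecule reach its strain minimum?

300°

CHO at 0° (eclipsed): H(0°)/CHO(0°) eclipsed 6.9; NH2(120°)/CH3(120°) eclipsed 9.8; Et(240°)/H(240°) eclipsed 7.8 → 24.5 kJ/mol.
CHO at 60° (staggered): NH2(120°)/CHO(60°) gauche 3.2; NH2(120°)/CH3(180°) gauche 4.0; Et(240°)/CH3(180°) gauche 4.5 → 11.7 kJ/mol.
CHO at 120° (eclipsed): H(0°)/H(0°) eclipsed 4.3; NH2(120°)/CHO(120°) eclipsed 11.6; Et(240°)/CH3(240°) eclipsed 14.5 → 30.4 kJ/mol.
CHO at 180° (staggered): NH2(120°)/CHO(180°) gauche 3.2; Et(240°)/CHO(180°) gauche 3.4; Et(240°)/CH3(300°) gauche 4.5 → 11.1 kJ/mol.
CHO at 240° (eclipsed): H(0°)/CH3(0°) eclipsed 6.4; NH2(120°)/H(120°) eclipsed 5.7; Et(240°)/CHO(240°) eclipsed 11.3 → 23.4 kJ/mol.
CHO at 300° (staggered): NH2(120°)/CH3(60°) gauche 4.0; Et(240°)/CHO(300°) gauche 3.4 → 7.4 kJ/mol.
The minimum (7.4 kJ/mol) occurs with CHO at 300°.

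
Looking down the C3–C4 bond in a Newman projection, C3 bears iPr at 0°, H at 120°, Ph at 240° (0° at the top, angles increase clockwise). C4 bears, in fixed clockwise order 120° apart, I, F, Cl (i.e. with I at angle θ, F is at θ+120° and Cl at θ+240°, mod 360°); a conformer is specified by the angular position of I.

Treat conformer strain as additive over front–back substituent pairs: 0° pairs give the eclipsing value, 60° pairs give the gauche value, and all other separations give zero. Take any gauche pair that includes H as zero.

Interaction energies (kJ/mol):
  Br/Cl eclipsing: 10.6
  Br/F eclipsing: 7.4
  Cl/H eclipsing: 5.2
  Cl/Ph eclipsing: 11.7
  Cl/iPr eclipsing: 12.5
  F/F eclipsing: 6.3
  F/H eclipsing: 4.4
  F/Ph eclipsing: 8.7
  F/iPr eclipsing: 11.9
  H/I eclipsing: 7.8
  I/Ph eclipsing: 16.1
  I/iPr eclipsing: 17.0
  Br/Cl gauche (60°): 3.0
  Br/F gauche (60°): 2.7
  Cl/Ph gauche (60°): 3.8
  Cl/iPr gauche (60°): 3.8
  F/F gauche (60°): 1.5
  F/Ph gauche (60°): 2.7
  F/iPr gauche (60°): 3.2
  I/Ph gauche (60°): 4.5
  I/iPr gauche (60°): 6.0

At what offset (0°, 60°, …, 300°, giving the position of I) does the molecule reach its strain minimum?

I at 0° (eclipsed): iPr(0°)/I(0°) eclipsed 17.0; H(120°)/F(120°) eclipsed 4.4; Ph(240°)/Cl(240°) eclipsed 11.7 → 33.1 kJ/mol.
I at 60° (staggered): iPr(0°)/I(60°) gauche 6.0; iPr(0°)/Cl(300°) gauche 3.8; Ph(240°)/F(180°) gauche 2.7; Ph(240°)/Cl(300°) gauche 3.8 → 16.3 kJ/mol.
I at 120° (eclipsed): iPr(0°)/Cl(0°) eclipsed 12.5; H(120°)/I(120°) eclipsed 7.8; Ph(240°)/F(240°) eclipsed 8.7 → 29.0 kJ/mol.
I at 180° (staggered): iPr(0°)/F(300°) gauche 3.2; iPr(0°)/Cl(60°) gauche 3.8; Ph(240°)/I(180°) gauche 4.5; Ph(240°)/F(300°) gauche 2.7 → 14.2 kJ/mol.
I at 240° (eclipsed): iPr(0°)/F(0°) eclipsed 11.9; H(120°)/Cl(120°) eclipsed 5.2; Ph(240°)/I(240°) eclipsed 16.1 → 33.2 kJ/mol.
I at 300° (staggered): iPr(0°)/I(300°) gauche 6.0; iPr(0°)/F(60°) gauche 3.2; Ph(240°)/I(300°) gauche 4.5; Ph(240°)/Cl(180°) gauche 3.8 → 17.5 kJ/mol.
The minimum (14.2 kJ/mol) occurs with I at 180°.

180°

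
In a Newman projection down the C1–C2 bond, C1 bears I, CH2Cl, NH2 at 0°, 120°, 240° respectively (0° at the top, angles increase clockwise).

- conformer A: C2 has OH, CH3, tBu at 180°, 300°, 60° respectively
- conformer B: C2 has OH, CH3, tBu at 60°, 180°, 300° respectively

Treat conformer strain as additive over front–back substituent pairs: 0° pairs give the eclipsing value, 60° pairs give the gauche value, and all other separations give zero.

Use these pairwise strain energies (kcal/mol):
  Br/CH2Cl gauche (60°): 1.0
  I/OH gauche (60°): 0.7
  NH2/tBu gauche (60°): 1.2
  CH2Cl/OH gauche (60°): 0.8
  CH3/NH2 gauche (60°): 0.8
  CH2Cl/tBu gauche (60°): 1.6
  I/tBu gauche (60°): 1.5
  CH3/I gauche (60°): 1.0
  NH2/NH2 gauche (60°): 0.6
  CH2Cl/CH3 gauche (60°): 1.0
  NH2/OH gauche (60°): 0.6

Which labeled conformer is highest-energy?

A

A is staggered. I at 0° is gauche with CH3 at 300° (1.0); I at 0° is gauche with tBu at 60° (1.5); CH2Cl at 120° is gauche with OH at 180° (0.8); CH2Cl at 120° is gauche with tBu at 60° (1.6); NH2 at 240° is gauche with OH at 180° (0.6); NH2 at 240° is gauche with CH3 at 300° (0.8). Total 6.3 kcal/mol.
B is staggered. I at 0° is gauche with OH at 60° (0.7); I at 0° is gauche with tBu at 300° (1.5); CH2Cl at 120° is gauche with OH at 60° (0.8); CH2Cl at 120° is gauche with CH3 at 180° (1.0); NH2 at 240° is gauche with CH3 at 180° (0.8); NH2 at 240° is gauche with tBu at 300° (1.2). Total 6.0 kcal/mol.
A has the highest total (6.3 kcal/mol).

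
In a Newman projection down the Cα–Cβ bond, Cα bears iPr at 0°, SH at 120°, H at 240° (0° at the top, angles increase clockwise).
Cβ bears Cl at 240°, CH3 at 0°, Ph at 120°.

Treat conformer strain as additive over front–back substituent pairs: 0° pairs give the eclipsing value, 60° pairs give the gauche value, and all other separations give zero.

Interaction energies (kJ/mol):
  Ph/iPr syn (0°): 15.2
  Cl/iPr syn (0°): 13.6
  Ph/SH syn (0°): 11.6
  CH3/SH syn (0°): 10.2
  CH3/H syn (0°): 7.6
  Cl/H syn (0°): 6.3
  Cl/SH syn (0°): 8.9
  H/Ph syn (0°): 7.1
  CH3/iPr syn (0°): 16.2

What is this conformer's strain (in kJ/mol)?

This conformer (eclipsed): iPr(0°)/CH3(0°) eclipsed 16.2; SH(120°)/Ph(120°) eclipsed 11.6; H(240°)/Cl(240°) eclipsed 6.3 → 34.1 kJ/mol.

34.1 kJ/mol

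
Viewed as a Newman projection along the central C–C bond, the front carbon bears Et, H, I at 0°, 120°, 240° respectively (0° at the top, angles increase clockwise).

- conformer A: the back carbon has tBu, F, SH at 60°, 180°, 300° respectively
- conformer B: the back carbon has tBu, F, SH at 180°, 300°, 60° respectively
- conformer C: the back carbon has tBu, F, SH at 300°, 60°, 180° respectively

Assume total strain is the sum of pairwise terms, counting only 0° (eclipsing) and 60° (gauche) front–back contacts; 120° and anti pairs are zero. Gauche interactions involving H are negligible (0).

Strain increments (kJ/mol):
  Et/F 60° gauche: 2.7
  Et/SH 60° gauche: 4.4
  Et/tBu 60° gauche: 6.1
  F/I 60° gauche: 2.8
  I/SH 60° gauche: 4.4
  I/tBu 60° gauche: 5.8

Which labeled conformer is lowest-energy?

A (staggered): Et(0°)/tBu(60°) gauche 6.1; Et(0°)/SH(300°) gauche 4.4; I(240°)/F(180°) gauche 2.8; I(240°)/SH(300°) gauche 4.4 → 17.7 kJ/mol.
B (staggered): Et(0°)/F(300°) gauche 2.7; Et(0°)/SH(60°) gauche 4.4; I(240°)/tBu(180°) gauche 5.8; I(240°)/F(300°) gauche 2.8 → 15.7 kJ/mol.
C (staggered): Et(0°)/tBu(300°) gauche 6.1; Et(0°)/F(60°) gauche 2.7; I(240°)/tBu(300°) gauche 5.8; I(240°)/SH(180°) gauche 4.4 → 19.0 kJ/mol.
B has the lowest total (15.7 kJ/mol).

B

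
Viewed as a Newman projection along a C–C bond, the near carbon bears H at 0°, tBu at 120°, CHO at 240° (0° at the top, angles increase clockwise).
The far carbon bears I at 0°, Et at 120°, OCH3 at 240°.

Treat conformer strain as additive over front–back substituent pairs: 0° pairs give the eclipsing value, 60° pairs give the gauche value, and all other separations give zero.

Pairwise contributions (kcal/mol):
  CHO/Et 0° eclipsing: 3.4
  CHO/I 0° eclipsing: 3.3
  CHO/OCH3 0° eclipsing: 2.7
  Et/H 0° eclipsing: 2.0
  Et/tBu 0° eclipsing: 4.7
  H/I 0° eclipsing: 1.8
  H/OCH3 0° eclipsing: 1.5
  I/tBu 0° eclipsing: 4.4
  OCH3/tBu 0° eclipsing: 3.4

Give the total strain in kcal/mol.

9.2 kcal/mol

This conformer is eclipsed. H at 0° is eclipsed with I at 0° (1.8); tBu at 120° is eclipsed with Et at 120° (4.7); CHO at 240° is eclipsed with OCH3 at 240° (2.7). Total 9.2 kcal/mol.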